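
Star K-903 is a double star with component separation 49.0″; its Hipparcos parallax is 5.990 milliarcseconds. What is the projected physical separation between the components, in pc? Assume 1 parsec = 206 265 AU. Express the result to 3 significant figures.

d = 1/p = 1/0.005990″ = 166.94 pc.
At distance d (pc), an angle of θ arcsec spans θ·d AU: s = 49.0 × 166.94 = 8180.1 AU.
= 8180.1 / 206265 = 0.039658 pc.

0.0397 pc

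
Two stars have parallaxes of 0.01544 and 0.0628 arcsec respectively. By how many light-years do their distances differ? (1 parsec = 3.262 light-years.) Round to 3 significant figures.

159 ly

d_A = 1/0.01544″ = 64.767 pc; d_B = 1/0.06280″ = 15.924 pc.
|d_B − d_A| = |15.924 − 64.767| = 48.843 pc = 48.843 × 3.262 ly = 159.33 ly.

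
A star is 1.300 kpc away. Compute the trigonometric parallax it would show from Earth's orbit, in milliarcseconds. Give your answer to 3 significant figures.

d = 1.300 kpc = 1300 pc.
p = 1/d = 1/1300 = 0.00076923 arcsec.
= 0.00076923 × 1000 = 0.76923 mas.

0.769 mas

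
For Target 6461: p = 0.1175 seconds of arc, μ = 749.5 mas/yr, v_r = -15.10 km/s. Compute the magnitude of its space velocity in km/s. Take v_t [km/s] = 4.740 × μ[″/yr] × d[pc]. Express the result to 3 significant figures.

33.8 km/s

d = 1/p = 1/0.1175″ = 8.5106 pc.
μ = 749.5 mas/yr = 0.7495 ″/yr.
v_t = 4.740 μ d = 4.740 × 0.7495 × 8.5106 = 30.235 km/s.
v = √(v_r² + v_t²) = √((-15.10)² + 30.235²) = √1142.17 = 33.796 km/s.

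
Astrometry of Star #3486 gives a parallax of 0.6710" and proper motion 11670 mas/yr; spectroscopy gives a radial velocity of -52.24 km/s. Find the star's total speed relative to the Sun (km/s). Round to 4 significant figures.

97.60 km/s

d = 1/p = 1/0.6710″ = 1.4903 pc.
μ = 11670 mas/yr = 11.67 ″/yr.
v_t = 4.740 μ d = 4.740 × 11.67 × 1.4903 = 82.437 km/s.
v = √(v_r² + v_t²) = √((-52.24)² + 82.437²) = √9524.88 = 97.595 km/s.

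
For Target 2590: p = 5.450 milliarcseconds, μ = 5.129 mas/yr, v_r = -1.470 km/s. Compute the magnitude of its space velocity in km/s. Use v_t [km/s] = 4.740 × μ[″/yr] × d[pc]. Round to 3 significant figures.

d = 1/p = 1/0.005450″ = 183.49 pc.
μ = 5.129 mas/yr = 0.005129 ″/yr.
v_t = 4.740 μ d = 4.740 × 0.005129 × 183.49 = 4.4609 km/s.
v = √(v_r² + v_t²) = √((-1.470)² + 4.4609²) = √22.0605 = 4.6969 km/s.

4.70 km/s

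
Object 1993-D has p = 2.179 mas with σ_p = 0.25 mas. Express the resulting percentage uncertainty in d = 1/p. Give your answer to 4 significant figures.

For d = 1/p, |σ_d/d| = |σ_p/p|.
σ_p/p = 0.25 / 2.179 = 0.11473 = 11.473%.

11.47%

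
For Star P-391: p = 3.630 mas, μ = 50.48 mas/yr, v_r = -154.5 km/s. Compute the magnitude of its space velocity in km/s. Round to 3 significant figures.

d = 1/p = 1/0.003630″ = 275.48 pc.
μ = 50.48 mas/yr = 0.05048 ″/yr.
v_t = 4.740 μ d = 4.740 × 0.05048 × 275.48 = 65.916 km/s.
v = √(v_r² + v_t²) = √((-154.5)² + 65.916²) = √28215.2 = 167.97 km/s.

168 km/s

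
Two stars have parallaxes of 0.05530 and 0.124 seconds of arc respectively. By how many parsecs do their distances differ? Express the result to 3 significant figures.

d_A = 1/0.05530″ = 18.083 pc; d_B = 1/0.1240″ = 8.0645 pc.
|d_B − d_A| = |8.0645 − 18.083| = 10.019 pc.

10.0 pc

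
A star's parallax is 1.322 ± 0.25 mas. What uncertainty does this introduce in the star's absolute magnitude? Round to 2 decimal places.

M = m − 5 log₁₀ d + 5 = m + 5 log₁₀ p + 5, so ∂M/∂p = 5/(p ln 10).
σ_M = (5/ln 10) · (σ_p/p) = 2.1715 × 0.25/1.322 = 2.1715 × 0.18911 = 0.41065.

σ_M = 0.41 mag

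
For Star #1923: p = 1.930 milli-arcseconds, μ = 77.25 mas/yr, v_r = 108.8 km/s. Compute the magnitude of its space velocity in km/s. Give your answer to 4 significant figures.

218.7 km/s

d = 1/p = 1/0.001930″ = 518.13 pc.
μ = 77.25 mas/yr = 0.07725 ″/yr.
v_t = 4.740 μ d = 4.740 × 0.07725 × 518.13 = 189.72 km/s.
v = √(v_r² + v_t²) = √(108.8² + 189.72²) = √47831.1 = 218.7 km/s.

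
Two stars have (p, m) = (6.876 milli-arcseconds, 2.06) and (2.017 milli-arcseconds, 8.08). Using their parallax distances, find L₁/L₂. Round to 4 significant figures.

d₁ = 1/p₁ = 1/0.006876″ = 145.43 pc; d₂ = 1/p₂ = 1/0.002017″ = 495.79 pc.
M₁ = m₁ − 5 log₁₀ d₁ + 5 = 2.06 − 10.8133 + 5 = -3.7533.
M₂ = 8.08 − 13.4765 + 5 = -0.3965.
L₁/L₂ = 10^(0.4(M₂ − M₁)) = 10^(0.4 × 3.3568) = 10^1.34272 = 22.015.

L₁/L₂ = 22.02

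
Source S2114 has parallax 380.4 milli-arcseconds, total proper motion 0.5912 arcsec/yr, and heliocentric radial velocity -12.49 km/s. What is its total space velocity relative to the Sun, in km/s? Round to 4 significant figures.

d = 1/p = 1/0.3804″ = 2.6288 pc.
v_t = 4.740 μ d = 4.740 × 0.5912 × 2.6288 = 7.3667 km/s.
v = √(v_r² + v_t²) = √((-12.49)² + 7.3667²) = √210.268 = 14.501 km/s.

14.50 km/s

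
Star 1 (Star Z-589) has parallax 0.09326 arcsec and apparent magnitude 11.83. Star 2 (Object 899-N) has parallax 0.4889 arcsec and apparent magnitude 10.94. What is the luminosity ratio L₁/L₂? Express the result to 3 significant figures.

d₁ = 1/p₁ = 1/0.09326″ = 10.723 pc; d₂ = 1/p₂ = 1/0.4889″ = 2.0454 pc.
M₁ = m₁ − 5 log₁₀ d₁ + 5 = 11.83 − 5.1516 + 5 = 11.6784.
M₂ = 10.94 − 1.5539 + 5 = 14.3861.
L₁/L₂ = 10^(0.4(M₂ − M₁)) = 10^(0.4 × 2.7077) = 10^1.08308 = 12.108.

L₁/L₂ = 12.1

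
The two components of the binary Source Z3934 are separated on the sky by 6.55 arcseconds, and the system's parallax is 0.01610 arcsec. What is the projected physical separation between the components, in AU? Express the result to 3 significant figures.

d = 1/p = 1/0.01610″ = 62.112 pc.
At distance d (pc), an angle of θ arcsec spans θ·d AU: s = 6.55 × 62.112 = 406.83 AU.

407 AU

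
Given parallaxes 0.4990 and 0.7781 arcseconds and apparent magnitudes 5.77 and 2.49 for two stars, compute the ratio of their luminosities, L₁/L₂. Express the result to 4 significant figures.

d₁ = 1/p₁ = 1/0.4990″ = 2.004 pc; d₂ = 1/p₂ = 1/0.7781″ = 1.2852 pc.
M₁ = m₁ − 5 log₁₀ d₁ + 5 = 5.77 − 1.5095 + 5 = 9.2605.
M₂ = 2.49 − 0.5449 + 5 = 6.9451.
L₁/L₂ = 10^(0.4(M₂ − M₁)) = 10^(0.4 × (-2.3154)) = 10^(-0.92616) = 0.11853.

L₁/L₂ = 0.1185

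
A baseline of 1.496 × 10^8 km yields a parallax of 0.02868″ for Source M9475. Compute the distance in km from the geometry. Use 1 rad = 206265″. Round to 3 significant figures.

θ = 0.02868″ = 0.02868/206265 = 1.3904 × 10^-7 rad.
d = B/θ = (1.496 × 10^8) / (1.3904 × 10^-7) = 1.0759 × 10^15 km.

1.08 × 10^15 km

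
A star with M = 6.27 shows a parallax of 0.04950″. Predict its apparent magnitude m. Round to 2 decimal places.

m = 7.80

d = 1/p = 1/0.04950″ = 20.202 pc.
m − M = 5 log₁₀ d − 5 = 5 log₁₀(20.202) − 5 = 6.5270 − 5 = 1.5270.
m = M + (m − M) = 6.27 + 1.5270 = 7.80.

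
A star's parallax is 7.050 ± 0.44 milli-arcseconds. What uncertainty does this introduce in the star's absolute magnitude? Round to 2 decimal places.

σ_M = 0.14 mag

M = m − 5 log₁₀ d + 5 = m + 5 log₁₀ p + 5, so ∂M/∂p = 5/(p ln 10).
σ_M = (5/ln 10) · (σ_p/p) = 2.1715 × 0.44/7.050 = 2.1715 × 0.062411 = 0.13553.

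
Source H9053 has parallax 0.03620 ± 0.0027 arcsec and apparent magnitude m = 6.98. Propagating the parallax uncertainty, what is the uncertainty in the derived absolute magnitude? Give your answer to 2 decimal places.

σ_M = 0.16 mag

M = m − 5 log₁₀ d + 5 = m + 5 log₁₀ p + 5, so ∂M/∂p = 5/(p ln 10).
σ_M = (5/ln 10) · (σ_p/p) = 2.1715 × 0.0027/0.03620 = 2.1715 × 0.074586 = 0.16196.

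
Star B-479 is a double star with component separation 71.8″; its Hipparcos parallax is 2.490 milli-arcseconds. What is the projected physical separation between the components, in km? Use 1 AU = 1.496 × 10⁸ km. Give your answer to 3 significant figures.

d = 1/p = 1/0.002490″ = 401.61 pc.
At distance d (pc), an angle of θ arcsec spans θ·d AU: s = 71.8 × 401.61 = 28836 AU.
= 28836 × 1.496 × 10⁸ km = 4.3139 × 10^12 km.

4.31 × 10^12 km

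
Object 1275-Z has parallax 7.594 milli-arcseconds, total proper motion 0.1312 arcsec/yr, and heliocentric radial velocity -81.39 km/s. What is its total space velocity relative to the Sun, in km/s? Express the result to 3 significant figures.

115 km/s

d = 1/p = 1/0.007594″ = 131.68 pc.
v_t = 4.740 μ d = 4.740 × 0.1312 × 131.68 = 81.89 km/s.
v = √(v_r² + v_t²) = √((-81.39)² + 81.89²) = √13330.3 = 115.46 km/s.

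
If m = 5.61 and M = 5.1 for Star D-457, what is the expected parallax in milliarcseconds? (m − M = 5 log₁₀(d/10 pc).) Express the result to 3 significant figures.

m − M = 5.61 − 5.1 = 0.51.
d = 10^((m−M)/5 + 1) = 10^1.102 = 12.647 pc.
p = 1/d = 1/12.647 = 0.07907 arcsec = 79.07 mas.

79.1 mas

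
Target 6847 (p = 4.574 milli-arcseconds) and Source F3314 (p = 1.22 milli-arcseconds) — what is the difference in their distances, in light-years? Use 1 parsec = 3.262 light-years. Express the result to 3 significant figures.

1960 ly

d_A = 1/0.004574″ = 218.63 pc; d_B = 1/0.001220″ = 819.67 pc.
|d_B − d_A| = |819.67 − 218.63| = 601.04 pc = 601.04 × 3.262 ly = 1960.6 ly.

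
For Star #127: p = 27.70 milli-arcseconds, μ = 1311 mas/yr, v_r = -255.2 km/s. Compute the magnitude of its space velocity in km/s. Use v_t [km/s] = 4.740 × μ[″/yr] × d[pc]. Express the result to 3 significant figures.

340 km/s

d = 1/p = 1/0.02770″ = 36.101 pc.
μ = 1311 mas/yr = 1.311 ″/yr.
v_t = 4.740 μ d = 4.740 × 1.311 × 36.101 = 224.34 km/s.
v = √(v_r² + v_t²) = √((-255.2)² + 224.34²) = √115455 = 339.79 km/s.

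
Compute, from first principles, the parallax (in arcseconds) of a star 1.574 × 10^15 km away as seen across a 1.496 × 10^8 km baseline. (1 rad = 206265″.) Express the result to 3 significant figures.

0.0196 arcsec

θ ≈ B/d = (1.496 × 10^8) / (1.574 × 10^15) = 9.5044 × 10^-8 rad.
In arcseconds: 9.5044 × 10^-8 × 206265 = 0.019604″.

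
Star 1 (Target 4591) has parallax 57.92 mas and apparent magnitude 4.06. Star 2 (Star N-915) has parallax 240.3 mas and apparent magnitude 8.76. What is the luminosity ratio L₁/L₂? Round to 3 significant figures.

d₁ = 1/p₁ = 1/0.05792″ = 17.265 pc; d₂ = 1/p₂ = 1/0.2403″ = 4.1615 pc.
M₁ = m₁ − 5 log₁₀ d₁ + 5 = 4.06 − 6.1858 + 5 = 2.8742.
M₂ = 8.76 − 3.0962 + 5 = 10.6638.
L₁/L₂ = 10^(0.4(M₂ − M₁)) = 10^(0.4 × 7.7896) = 10^3.11584 = 1305.7.

L₁/L₂ = 1310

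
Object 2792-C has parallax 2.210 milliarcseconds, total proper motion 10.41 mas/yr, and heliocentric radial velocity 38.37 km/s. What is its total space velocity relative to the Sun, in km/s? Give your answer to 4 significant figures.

d = 1/p = 1/0.002210″ = 452.49 pc.
μ = 10.41 mas/yr = 0.01041 ″/yr.
v_t = 4.740 μ d = 4.740 × 0.01041 × 452.49 = 22.327 km/s.
v = √(v_r² + v_t²) = √(38.37² + 22.327²) = √1970.75 = 44.393 km/s.

44.39 km/s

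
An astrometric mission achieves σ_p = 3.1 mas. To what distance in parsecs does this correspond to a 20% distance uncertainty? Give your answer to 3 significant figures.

σ_d/d = σ_p/p, so the condition is σ_p/p ≤ 0.20, i.e. p ≥ σ_p/0.20.
p_min = 3.1/0.20 = 15.5 mas = 0.0155 arcsec.
d_max = 1/p_min = 1/0.0155 = 64.516 pc.

64.5 pc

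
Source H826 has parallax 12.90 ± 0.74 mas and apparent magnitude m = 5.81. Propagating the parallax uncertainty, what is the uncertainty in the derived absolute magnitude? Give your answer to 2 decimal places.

σ_M = 0.12 mag

M = m − 5 log₁₀ d + 5 = m + 5 log₁₀ p + 5, so ∂M/∂p = 5/(p ln 10).
σ_M = (5/ln 10) · (σ_p/p) = 2.1715 × 0.74/12.90 = 2.1715 × 0.057364 = 0.12457.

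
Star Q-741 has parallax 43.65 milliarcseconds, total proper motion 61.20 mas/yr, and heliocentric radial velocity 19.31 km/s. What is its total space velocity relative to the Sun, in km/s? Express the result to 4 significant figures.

d = 1/p = 1/0.04365″ = 22.91 pc.
μ = 61.20 mas/yr = 0.06120 ″/yr.
v_t = 4.740 μ d = 4.740 × 0.06120 × 22.91 = 6.6459 km/s.
v = √(v_r² + v_t²) = √(19.31² + 6.6459²) = √417.044 = 20.422 km/s.

20.42 km/s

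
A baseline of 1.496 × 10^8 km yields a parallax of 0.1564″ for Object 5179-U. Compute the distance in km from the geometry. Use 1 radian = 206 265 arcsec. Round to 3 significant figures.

θ = 0.1564″ = 0.1564/206265 = 7.5825 × 10^-7 rad.
d = B/θ = (1.496 × 10^8) / (7.5825 × 10^-7) = 1.9730 × 10^14 km.

1.97 × 10^14 km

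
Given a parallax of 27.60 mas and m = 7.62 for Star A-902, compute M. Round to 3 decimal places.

d = 1/p = 1/0.02760″ = 36.232 pc.
m − M = 5 log₁₀(36.232) − 5 = 7.7955 − 5 = 2.7955.
M = m − (m − M) = 7.62 − 2.7955 = 4.825.

M = 4.825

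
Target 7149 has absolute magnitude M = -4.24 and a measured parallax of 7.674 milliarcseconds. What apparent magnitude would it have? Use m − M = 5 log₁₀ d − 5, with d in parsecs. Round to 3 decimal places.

m = 1.335

d = 1/p = 1/0.007674″ = 130.31 pc.
m − M = 5 log₁₀ d − 5 = 5 log₁₀(130.31) − 5 = 10.5749 − 5 = 5.5749.
m = M + (m − M) = -4.24 + 5.5749 = 1.335.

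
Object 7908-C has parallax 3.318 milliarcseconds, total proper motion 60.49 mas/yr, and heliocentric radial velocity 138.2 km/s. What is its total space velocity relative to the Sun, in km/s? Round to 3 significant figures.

163 km/s

d = 1/p = 1/0.003318″ = 301.39 pc.
μ = 60.49 mas/yr = 0.06049 ″/yr.
v_t = 4.740 μ d = 4.740 × 0.06049 × 301.39 = 86.415 km/s.
v = √(v_r² + v_t²) = √(138.2² + 86.415²) = √26566.8 = 162.99 km/s.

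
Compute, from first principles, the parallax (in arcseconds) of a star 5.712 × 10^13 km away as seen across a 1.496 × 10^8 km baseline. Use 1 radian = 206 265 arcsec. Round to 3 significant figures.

θ ≈ B/d = (1.496 × 10^8) / (5.712 × 10^13) = 2.6190 × 10^-6 rad.
In arcseconds: 2.6190 × 10^-6 × 206265 = 0.54021″.

0.540 arcsec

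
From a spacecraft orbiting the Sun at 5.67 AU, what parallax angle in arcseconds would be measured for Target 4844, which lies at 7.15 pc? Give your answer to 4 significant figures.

0.7930 arcsec

p (arcsec) = B (AU) / d (pc).
p = 5.67 / 7.15 = 0.79301 arcsec.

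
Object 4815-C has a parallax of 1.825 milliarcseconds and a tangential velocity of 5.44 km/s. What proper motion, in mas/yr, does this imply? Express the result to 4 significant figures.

2.095 mas/yr

d = 1/p = 1/0.001825″ = 547.95 pc.
μ = v_t / (4.74 d) = 5.44 / (4.74 × 547.95) = 5.44 / 2597.3 = 0.0020945 ″/yr = 2.0945 mas/yr.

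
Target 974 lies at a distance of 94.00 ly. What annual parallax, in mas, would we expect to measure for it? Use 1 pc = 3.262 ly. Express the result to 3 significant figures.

d = 94.00 ly ÷ 3.262 = 28.817 pc.
p = 1/d = 1/28.817 = 0.034702 arcsec.
= 0.034702 × 1000 = 34.702 mas.

34.7 mas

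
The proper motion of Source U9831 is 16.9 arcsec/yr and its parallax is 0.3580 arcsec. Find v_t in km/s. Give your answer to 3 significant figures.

224 km/s

d = 1/p = 1/0.3580″ = 2.7933 pc.
v_t = 4.74 × μ × d = 4.74 × 16.9 × 2.7933 = 223.76 km/s.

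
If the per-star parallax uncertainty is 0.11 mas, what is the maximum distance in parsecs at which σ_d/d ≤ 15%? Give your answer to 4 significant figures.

1364 pc

σ_d/d = σ_p/p, so the condition is σ_p/p ≤ 0.15, i.e. p ≥ σ_p/0.15.
p_min = 0.11/0.15 = 0.73333 mas = 0.00073333 arcsec.
d_max = 1/p_min = 1/0.00073333 = 1363.6 pc.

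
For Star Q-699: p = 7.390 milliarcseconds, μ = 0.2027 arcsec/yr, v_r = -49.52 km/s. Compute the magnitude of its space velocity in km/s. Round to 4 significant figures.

139.1 km/s

d = 1/p = 1/0.007390″ = 135.32 pc.
v_t = 4.740 μ d = 4.740 × 0.2027 × 135.32 = 130.02 km/s.
v = √(v_r² + v_t²) = √((-49.52)² + 130.02²) = √19357.4 = 139.13 km/s.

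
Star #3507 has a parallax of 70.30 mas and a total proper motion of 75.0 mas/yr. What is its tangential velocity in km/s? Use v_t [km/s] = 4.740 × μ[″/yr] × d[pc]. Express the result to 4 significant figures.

5.057 km/s

d = 1/p = 1/0.07030″ = 14.225 pc.
μ = 75.0 mas/yr = 0.0750 ″/yr.
v_t = 4.74 × μ × d = 4.74 × 0.0750 × 14.225 = 5.057 km/s.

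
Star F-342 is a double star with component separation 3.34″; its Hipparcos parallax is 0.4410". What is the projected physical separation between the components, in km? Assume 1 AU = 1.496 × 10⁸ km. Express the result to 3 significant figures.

1.13 × 10^9 km

d = 1/p = 1/0.4410″ = 2.2676 pc.
At distance d (pc), an angle of θ arcsec spans θ·d AU: s = 3.34 × 2.2676 = 7.5738 AU.
= 7.5738 × 1.496 × 10⁸ km = 1.1330 × 10^9 km.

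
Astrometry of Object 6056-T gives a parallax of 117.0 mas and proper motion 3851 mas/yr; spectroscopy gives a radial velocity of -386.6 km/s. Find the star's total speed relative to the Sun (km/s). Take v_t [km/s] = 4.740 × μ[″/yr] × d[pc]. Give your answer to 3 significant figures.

417 km/s

d = 1/p = 1/0.1170″ = 8.547 pc.
μ = 3851 mas/yr = 3.851 ″/yr.
v_t = 4.740 μ d = 4.740 × 3.851 × 8.547 = 156.01 km/s.
v = √(v_r² + v_t²) = √((-386.6)² + 156.01²) = √173799 = 416.89 km/s.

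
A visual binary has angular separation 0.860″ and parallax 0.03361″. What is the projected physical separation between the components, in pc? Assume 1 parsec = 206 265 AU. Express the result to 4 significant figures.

0.0001241 pc

d = 1/p = 1/0.03361″ = 29.753 pc.
At distance d (pc), an angle of θ arcsec spans θ·d AU: s = 0.860 × 29.753 = 25.588 AU.
= 25.588 / 206265 = 0.00012405 pc.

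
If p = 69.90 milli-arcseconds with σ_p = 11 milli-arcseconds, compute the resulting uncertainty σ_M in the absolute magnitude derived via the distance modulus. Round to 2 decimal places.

M = m − 5 log₁₀ d + 5 = m + 5 log₁₀ p + 5, so ∂M/∂p = 5/(p ln 10).
σ_M = (5/ln 10) · (σ_p/p) = 2.1715 × 11/69.90 = 2.1715 × 0.15737 = 0.34173.

σ_M = 0.34 mag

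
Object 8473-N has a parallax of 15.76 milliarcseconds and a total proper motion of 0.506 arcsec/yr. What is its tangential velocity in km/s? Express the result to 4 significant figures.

152.2 km/s

d = 1/p = 1/0.01576″ = 63.452 pc.
v_t = 4.74 × μ × d = 4.74 × 0.506 × 63.452 = 152.19 km/s.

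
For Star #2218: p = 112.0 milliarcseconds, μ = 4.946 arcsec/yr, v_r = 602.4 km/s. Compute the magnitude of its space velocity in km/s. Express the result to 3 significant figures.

d = 1/p = 1/0.1120″ = 8.9286 pc.
v_t = 4.740 μ d = 4.740 × 4.946 × 8.9286 = 209.32 km/s.
v = √(v_r² + v_t²) = √(602.4² + 209.32²) = √406701 = 637.73 km/s.

638 km/s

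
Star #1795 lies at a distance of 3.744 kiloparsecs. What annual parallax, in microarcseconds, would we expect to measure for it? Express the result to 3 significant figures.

d = 3.744 kpc = 3744 pc.
p = 1/d = 1/3744 = 0.00026709 arcsec.
= 0.00026709 × 10⁶ = 267.09 μas.

267 μas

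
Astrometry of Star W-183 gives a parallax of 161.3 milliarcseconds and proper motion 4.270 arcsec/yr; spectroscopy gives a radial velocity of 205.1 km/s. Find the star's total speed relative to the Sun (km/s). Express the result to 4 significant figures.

d = 1/p = 1/0.1613″ = 6.1996 pc.
v_t = 4.740 μ d = 4.740 × 4.270 × 6.1996 = 125.48 km/s.
v = √(v_r² + v_t²) = √(205.1² + 125.48²) = √57811.2 = 240.44 km/s.

240.4 km/s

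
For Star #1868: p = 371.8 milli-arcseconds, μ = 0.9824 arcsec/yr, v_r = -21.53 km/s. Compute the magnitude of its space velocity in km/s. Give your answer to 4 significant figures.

d = 1/p = 1/0.3718″ = 2.6896 pc.
v_t = 4.740 μ d = 4.740 × 0.9824 × 2.6896 = 12.524 km/s.
v = √(v_r² + v_t²) = √((-21.53)² + 12.524²) = √620.391 = 24.908 km/s.

24.91 km/s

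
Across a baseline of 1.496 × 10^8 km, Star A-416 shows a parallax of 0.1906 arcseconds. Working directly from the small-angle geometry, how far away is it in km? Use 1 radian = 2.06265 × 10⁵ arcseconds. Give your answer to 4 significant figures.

θ = 0.1906″ = 0.1906/206265 = 9.2405 × 10^-7 rad.
d = B/θ = (1.496 × 10^8) / (9.2405 × 10^-7) = 1.6190 × 10^14 km.

1.619 × 10^14 km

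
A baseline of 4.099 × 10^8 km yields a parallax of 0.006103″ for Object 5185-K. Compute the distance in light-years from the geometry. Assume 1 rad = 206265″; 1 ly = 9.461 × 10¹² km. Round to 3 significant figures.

θ = 0.006103″ = 0.006103/206265 = 2.9588 × 10^-8 rad.
d = B/θ = (4.099 × 10^8) / (2.9588 × 10^-8) = 1.3854 × 10^16 km = (1.3854 × 10^16) / (9.461 × 10^12) ly = 1464.3 ly.

1460 ly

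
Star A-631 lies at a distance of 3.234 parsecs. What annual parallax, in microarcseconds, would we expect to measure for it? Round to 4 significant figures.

309200 μas

p = 1/d = 1/3.234 = 0.30921 arcsec.
= 0.30921 × 10⁶ = 3.0921 × 10^5 μas.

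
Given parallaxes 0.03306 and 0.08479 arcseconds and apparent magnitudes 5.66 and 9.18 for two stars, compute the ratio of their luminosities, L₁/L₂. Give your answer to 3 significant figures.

L₁/L₂ = 168

d₁ = 1/p₁ = 1/0.03306″ = 30.248 pc; d₂ = 1/p₂ = 1/0.08479″ = 11.794 pc.
M₁ = m₁ − 5 log₁₀ d₁ + 5 = 5.66 − 7.4035 + 5 = 3.2565.
M₂ = 9.18 − 5.3583 + 5 = 8.8217.
L₁/L₂ = 10^(0.4(M₂ − M₁)) = 10^(0.4 × 5.5652) = 10^2.22608 = 168.3.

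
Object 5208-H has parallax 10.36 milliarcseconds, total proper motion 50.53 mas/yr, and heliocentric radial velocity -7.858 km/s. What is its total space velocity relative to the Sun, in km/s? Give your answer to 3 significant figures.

24.4 km/s

d = 1/p = 1/0.01036″ = 96.525 pc.
μ = 50.53 mas/yr = 0.05053 ″/yr.
v_t = 4.740 μ d = 4.740 × 0.05053 × 96.525 = 23.119 km/s.
v = √(v_r² + v_t²) = √((-7.858)² + 23.119²) = √596.236 = 24.418 km/s.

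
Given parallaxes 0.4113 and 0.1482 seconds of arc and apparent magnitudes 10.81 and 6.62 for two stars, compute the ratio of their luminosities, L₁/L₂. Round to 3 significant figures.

L₁/L₂ = 0.00274

d₁ = 1/p₁ = 1/0.4113″ = 2.4313 pc; d₂ = 1/p₂ = 1/0.1482″ = 6.7476 pc.
M₁ = m₁ − 5 log₁₀ d₁ + 5 = 10.81 − 1.9292 + 5 = 13.8808.
M₂ = 6.62 − 4.1457 + 5 = 7.4743.
L₁/L₂ = 10^(0.4(M₂ − M₁)) = 10^(0.4 × (-6.4065)) = 10^(-2.56260) = 0.0027378.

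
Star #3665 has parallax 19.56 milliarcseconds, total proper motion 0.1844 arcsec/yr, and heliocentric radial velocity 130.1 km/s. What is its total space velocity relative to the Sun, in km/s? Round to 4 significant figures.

d = 1/p = 1/0.01956″ = 51.125 pc.
v_t = 4.740 μ d = 4.740 × 0.1844 × 51.125 = 44.686 km/s.
v = √(v_r² + v_t²) = √(130.1² + 44.686²) = √18922.8 = 137.56 km/s.

137.6 km/s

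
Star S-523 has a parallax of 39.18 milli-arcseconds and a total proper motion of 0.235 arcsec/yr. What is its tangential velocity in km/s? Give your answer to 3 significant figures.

d = 1/p = 1/0.03918″ = 25.523 pc.
v_t = 4.74 × μ × d = 4.74 × 0.235 × 25.523 = 28.43 km/s.

28.4 km/s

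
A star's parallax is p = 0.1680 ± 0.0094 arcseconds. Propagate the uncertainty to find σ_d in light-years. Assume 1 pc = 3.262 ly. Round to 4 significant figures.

d = 1/p, so σ_d = σ_p / p².
σ_d = 0.00940 / (0.1680)² = 0.00940 / 0.028224 = 0.33305 pc = 0.33305 × 3.262 ly = 1.0864 ly.

1.086 ly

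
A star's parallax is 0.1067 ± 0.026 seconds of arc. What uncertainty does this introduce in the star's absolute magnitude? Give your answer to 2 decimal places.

σ_M = 0.53 mag

M = m − 5 log₁₀ d + 5 = m + 5 log₁₀ p + 5, so ∂M/∂p = 5/(p ln 10).
σ_M = (5/ln 10) · (σ_p/p) = 2.1715 × 0.026/0.1067 = 2.1715 × 0.24367 = 0.52913.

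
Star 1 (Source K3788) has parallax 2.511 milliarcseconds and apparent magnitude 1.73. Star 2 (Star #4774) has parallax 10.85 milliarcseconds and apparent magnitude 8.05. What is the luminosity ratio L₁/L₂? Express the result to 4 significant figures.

d₁ = 1/p₁ = 1/0.002511″ = 398.25 pc; d₂ = 1/p₂ = 1/0.01085″ = 92.166 pc.
M₁ = m₁ − 5 log₁₀ d₁ + 5 = 1.73 − 13.0008 + 5 = -6.2708.
M₂ = 8.05 − 9.8229 + 5 = 3.2271.
L₁/L₂ = 10^(0.4(M₂ − M₁)) = 10^(0.4 × 9.4979) = 10^3.79916 = 6297.4.

L₁/L₂ = 6297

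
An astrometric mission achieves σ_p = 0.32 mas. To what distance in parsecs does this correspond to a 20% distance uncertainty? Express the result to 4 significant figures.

σ_d/d = σ_p/p, so the condition is σ_p/p ≤ 0.20, i.e. p ≥ σ_p/0.20.
p_min = 0.32/0.20 = 1.6 mas = 0.0016 arcsec.
d_max = 1/p_min = 1/0.0016 = 625 pc.

625.0 pc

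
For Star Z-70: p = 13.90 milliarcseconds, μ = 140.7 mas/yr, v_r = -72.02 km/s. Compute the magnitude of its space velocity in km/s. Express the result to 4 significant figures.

d = 1/p = 1/0.01390″ = 71.942 pc.
μ = 140.7 mas/yr = 0.1407 ″/yr.
v_t = 4.740 μ d = 4.740 × 0.1407 × 71.942 = 47.979 km/s.
v = √(v_r² + v_t²) = √((-72.02)² + 47.979²) = √7488.86 = 86.538 km/s.

86.54 km/s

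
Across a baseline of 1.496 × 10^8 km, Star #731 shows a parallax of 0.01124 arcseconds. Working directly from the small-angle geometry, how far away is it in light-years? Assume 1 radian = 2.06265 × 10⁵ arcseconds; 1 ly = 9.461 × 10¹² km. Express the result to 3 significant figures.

290 ly

θ = 0.01124″ = 0.01124/206265 = 5.4493 × 10^-8 rad.
d = B/θ = (1.496 × 10^8) / (5.4493 × 10^-8) = 2.7453 × 10^15 km = (2.7453 × 10^15) / (9.461 × 10^12) ly = 290.17 ly.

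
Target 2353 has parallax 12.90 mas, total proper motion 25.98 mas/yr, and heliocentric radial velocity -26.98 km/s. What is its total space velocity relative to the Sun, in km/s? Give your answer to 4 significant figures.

28.62 km/s

d = 1/p = 1/0.01290″ = 77.519 pc.
μ = 25.98 mas/yr = 0.02598 ″/yr.
v_t = 4.740 μ d = 4.740 × 0.02598 × 77.519 = 9.5461 km/s.
v = √(v_r² + v_t²) = √((-26.98)² + 9.5461²) = √819.048 = 28.619 km/s.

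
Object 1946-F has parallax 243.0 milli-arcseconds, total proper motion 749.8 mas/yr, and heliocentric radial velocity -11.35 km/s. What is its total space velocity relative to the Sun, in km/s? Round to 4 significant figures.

18.51 km/s

d = 1/p = 1/0.2430″ = 4.1152 pc.
μ = 749.8 mas/yr = 0.7498 ″/yr.
v_t = 4.740 μ d = 4.740 × 0.7498 × 4.1152 = 14.626 km/s.
v = √(v_r² + v_t²) = √((-11.35)² + 14.626²) = √342.742 = 18.513 km/s.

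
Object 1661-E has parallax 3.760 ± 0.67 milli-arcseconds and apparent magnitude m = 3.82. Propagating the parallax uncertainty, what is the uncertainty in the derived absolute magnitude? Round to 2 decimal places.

M = m − 5 log₁₀ d + 5 = m + 5 log₁₀ p + 5, so ∂M/∂p = 5/(p ln 10).
σ_M = (5/ln 10) · (σ_p/p) = 2.1715 × 0.67/3.760 = 2.1715 × 0.17819 = 0.38694.

σ_M = 0.39 mag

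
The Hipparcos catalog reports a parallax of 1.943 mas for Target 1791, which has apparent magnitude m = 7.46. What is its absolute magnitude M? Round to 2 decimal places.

M = -1.10

d = 1/p = 1/0.001943″ = 514.67 pc.
m − M = 5 log₁₀(514.67) − 5 = 13.5576 − 5 = 8.5576.
M = m − (m − M) = 7.46 − 8.5576 = -1.10.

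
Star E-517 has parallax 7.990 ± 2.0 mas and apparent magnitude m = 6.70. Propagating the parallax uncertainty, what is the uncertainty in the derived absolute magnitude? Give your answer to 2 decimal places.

σ_M = 0.54 mag

M = m − 5 log₁₀ d + 5 = m + 5 log₁₀ p + 5, so ∂M/∂p = 5/(p ln 10).
σ_M = (5/ln 10) · (σ_p/p) = 2.1715 × 2.0/7.990 = 2.1715 × 0.25031 = 0.54355.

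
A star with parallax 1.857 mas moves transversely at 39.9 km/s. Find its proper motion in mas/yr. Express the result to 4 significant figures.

d = 1/p = 1/0.001857″ = 538.5 pc.
μ = v_t / (4.74 d) = 39.9 / (4.74 × 538.5) = 39.9 / 2552.5 = 0.015632 ″/yr = 15.632 mas/yr.

15.63 mas/yr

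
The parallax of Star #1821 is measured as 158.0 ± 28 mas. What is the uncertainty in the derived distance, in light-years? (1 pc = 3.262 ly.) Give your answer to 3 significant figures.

3.66 ly

d = 1/p, so σ_d = σ_p / p².
σ_d = 0.0280 / (0.1580)² = 0.0280 / 0.024964 = 1.1216 pc = 1.1216 × 3.262 ly = 3.6587 ly.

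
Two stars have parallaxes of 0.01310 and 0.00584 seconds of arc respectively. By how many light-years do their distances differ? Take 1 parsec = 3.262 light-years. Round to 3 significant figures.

d_A = 1/0.01310″ = 76.336 pc; d_B = 1/0.005840″ = 171.23 pc.
|d_B − d_A| = |171.23 − 76.336| = 94.894 pc = 94.894 × 3.262 ly = 309.54 ly.

310 ly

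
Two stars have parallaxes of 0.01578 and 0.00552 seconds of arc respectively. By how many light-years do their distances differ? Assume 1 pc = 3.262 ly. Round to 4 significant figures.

384.2 ly

d_A = 1/0.01578″ = 63.371 pc; d_B = 1/0.005520″ = 181.16 pc.
|d_B − d_A| = |181.16 − 63.371| = 117.79 pc = 117.79 × 3.262 ly = 384.23 ly.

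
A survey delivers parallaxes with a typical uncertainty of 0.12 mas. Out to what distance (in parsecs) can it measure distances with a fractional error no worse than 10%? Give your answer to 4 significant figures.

833.3 pc

σ_d/d = σ_p/p, so the condition is σ_p/p ≤ 0.10, i.e. p ≥ σ_p/0.10.
p_min = 0.12/0.10 = 1.2 mas = 0.0012 arcsec.
d_max = 1/p_min = 1/0.0012 = 833.33 pc.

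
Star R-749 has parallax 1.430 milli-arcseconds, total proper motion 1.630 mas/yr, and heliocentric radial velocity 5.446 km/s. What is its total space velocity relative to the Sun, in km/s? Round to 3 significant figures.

d = 1/p = 1/0.001430″ = 699.3 pc.
μ = 1.630 mas/yr = 0.001630 ″/yr.
v_t = 4.740 μ d = 4.740 × 0.001630 × 699.3 = 5.4029 km/s.
v = √(v_r² + v_t²) = √(5.446² + 5.4029²) = √58.8502 = 7.6714 km/s.

7.67 km/s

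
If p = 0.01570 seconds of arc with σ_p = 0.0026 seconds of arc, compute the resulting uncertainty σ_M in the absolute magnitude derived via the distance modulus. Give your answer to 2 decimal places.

M = m − 5 log₁₀ d + 5 = m + 5 log₁₀ p + 5, so ∂M/∂p = 5/(p ln 10).
σ_M = (5/ln 10) · (σ_p/p) = 2.1715 × 0.0026/0.01570 = 2.1715 × 0.16561 = 0.35962.

σ_M = 0.36 mag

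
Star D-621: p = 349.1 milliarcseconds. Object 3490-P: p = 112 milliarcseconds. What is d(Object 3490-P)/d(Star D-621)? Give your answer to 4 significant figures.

Since d = 1/p, d_B/d_A = p_A/p_B.
= 349.1 / 112 = 3.117.

3.117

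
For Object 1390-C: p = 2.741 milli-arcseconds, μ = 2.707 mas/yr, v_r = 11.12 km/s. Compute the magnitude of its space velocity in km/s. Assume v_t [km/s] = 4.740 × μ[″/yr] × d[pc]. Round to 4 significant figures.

d = 1/p = 1/0.002741″ = 364.83 pc.
μ = 2.707 mas/yr = 0.002707 ″/yr.
v_t = 4.740 μ d = 4.740 × 0.002707 × 364.83 = 4.6812 km/s.
v = √(v_r² + v_t²) = √(11.12² + 4.6812²) = √145.568 = 12.065 km/s.

12.07 km/s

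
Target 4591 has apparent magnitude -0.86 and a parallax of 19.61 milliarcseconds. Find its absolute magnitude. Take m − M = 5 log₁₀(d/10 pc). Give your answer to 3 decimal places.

M = -4.398

d = 1/p = 1/0.01961″ = 50.994 pc.
m − M = 5 log₁₀(50.994) − 5 = 8.5376 − 5 = 3.5376.
M = m − (m − M) = -0.86 − 3.5376 = -4.398.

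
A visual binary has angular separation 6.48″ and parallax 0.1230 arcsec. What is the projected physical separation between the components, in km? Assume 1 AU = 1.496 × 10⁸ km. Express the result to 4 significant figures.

d = 1/p = 1/0.1230″ = 8.1301 pc.
At distance d (pc), an angle of θ arcsec spans θ·d AU: s = 6.48 × 8.1301 = 52.683 AU.
= 52.683 × 1.496 × 10⁸ km = 7.8814 × 10^9 km.

7.881 × 10^9 km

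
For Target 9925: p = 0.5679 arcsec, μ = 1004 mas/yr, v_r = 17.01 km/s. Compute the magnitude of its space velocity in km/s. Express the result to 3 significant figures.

d = 1/p = 1/0.5679″ = 1.7609 pc.
μ = 1004 mas/yr = 1.004 ″/yr.
v_t = 4.740 μ d = 4.740 × 1.004 × 1.7609 = 8.3801 km/s.
v = √(v_r² + v_t²) = √(17.01² + 8.3801²) = √359.566 = 18.962 km/s.

19.0 km/s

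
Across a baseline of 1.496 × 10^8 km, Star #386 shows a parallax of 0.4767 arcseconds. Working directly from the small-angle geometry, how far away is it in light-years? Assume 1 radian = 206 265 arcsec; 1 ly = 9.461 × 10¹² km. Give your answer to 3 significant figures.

θ = 0.4767″ = 0.4767/206265 = 2.3111 × 10^-6 rad.
d = B/θ = (1.496 × 10^8) / (2.3111 × 10^-6) = 6.4731 × 10^13 km = (6.4731 × 10^13) / (9.461 × 10^12) ly = 6.8419 ly.

6.84 ly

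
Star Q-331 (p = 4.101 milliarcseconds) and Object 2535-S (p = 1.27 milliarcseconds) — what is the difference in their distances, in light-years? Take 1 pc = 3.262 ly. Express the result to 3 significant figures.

1770 ly

d_A = 1/0.004101″ = 243.84 pc; d_B = 1/0.001270″ = 787.4 pc.
|d_B − d_A| = |787.4 − 243.84| = 543.56 pc = 543.56 × 3.262 ly = 1773.1 ly.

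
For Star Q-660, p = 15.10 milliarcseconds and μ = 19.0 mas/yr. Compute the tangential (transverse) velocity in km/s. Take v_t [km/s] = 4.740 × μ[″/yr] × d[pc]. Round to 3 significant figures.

5.96 km/s

d = 1/p = 1/0.01510″ = 66.225 pc.
μ = 19.0 mas/yr = 0.0190 ″/yr.
v_t = 4.74 × μ × d = 4.74 × 0.0190 × 66.225 = 5.9642 km/s.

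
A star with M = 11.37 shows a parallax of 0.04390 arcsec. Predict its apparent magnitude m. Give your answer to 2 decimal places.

m = 13.16

d = 1/p = 1/0.04390″ = 22.779 pc.
m − M = 5 log₁₀ d − 5 = 5 log₁₀(22.779) − 5 = 6.7877 − 5 = 1.7877.
m = M + (m − M) = 11.37 + 1.7877 = 13.16.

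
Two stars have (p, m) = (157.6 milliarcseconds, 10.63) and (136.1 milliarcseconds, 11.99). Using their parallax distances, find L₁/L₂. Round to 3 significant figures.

d₁ = 1/p₁ = 1/0.1576″ = 6.3452 pc; d₂ = 1/p₂ = 1/0.1361″ = 7.3475 pc.
M₁ = m₁ − 5 log₁₀ d₁ + 5 = 10.63 − 4.0122 + 5 = 11.6178.
M₂ = 11.99 − 4.3307 + 5 = 12.6593.
L₁/L₂ = 10^(0.4(M₂ − M₁)) = 10^(0.4 × 1.0415) = 10^0.41660 = 2.6098.

L₁/L₂ = 2.61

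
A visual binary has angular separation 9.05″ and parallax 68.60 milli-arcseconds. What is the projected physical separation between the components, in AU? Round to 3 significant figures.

d = 1/p = 1/0.06860″ = 14.577 pc.
At distance d (pc), an angle of θ arcsec spans θ·d AU: s = 9.05 × 14.577 = 131.92 AU.

132 AU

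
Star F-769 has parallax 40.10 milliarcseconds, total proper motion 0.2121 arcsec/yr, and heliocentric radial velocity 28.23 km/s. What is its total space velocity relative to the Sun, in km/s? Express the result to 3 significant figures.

d = 1/p = 1/0.04010″ = 24.938 pc.
v_t = 4.740 μ d = 4.740 × 0.2121 × 24.938 = 25.072 km/s.
v = √(v_r² + v_t²) = √(28.23² + 25.072²) = √1425.54 = 37.756 km/s.

37.8 km/s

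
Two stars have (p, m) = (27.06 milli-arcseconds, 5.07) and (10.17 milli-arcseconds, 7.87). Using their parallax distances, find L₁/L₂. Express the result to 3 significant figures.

L₁/L₂ = 1.86

d₁ = 1/p₁ = 1/0.02706″ = 36.955 pc; d₂ = 1/p₂ = 1/0.01017″ = 98.328 pc.
M₁ = m₁ − 5 log₁₀ d₁ + 5 = 5.07 − 7.8384 + 5 = 2.2316.
M₂ = 7.87 − 9.9634 + 5 = 2.9066.
L₁/L₂ = 10^(0.4(M₂ − M₁)) = 10^(0.4 × 0.6750) = 10^0.27000 = 1.8621.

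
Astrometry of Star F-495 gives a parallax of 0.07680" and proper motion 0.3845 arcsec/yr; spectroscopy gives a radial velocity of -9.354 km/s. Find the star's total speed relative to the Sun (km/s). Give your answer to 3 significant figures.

25.5 km/s

d = 1/p = 1/0.07680″ = 13.021 pc.
v_t = 4.740 μ d = 4.740 × 0.3845 × 13.021 = 23.731 km/s.
v = √(v_r² + v_t²) = √((-9.354)² + 23.731²) = √650.658 = 25.508 km/s.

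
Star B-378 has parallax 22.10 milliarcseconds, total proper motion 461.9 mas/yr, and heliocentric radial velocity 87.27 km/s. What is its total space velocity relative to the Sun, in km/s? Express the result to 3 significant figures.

d = 1/p = 1/0.02210″ = 45.249 pc.
μ = 461.9 mas/yr = 0.4619 ″/yr.
v_t = 4.740 μ d = 4.740 × 0.4619 × 45.249 = 99.068 km/s.
v = √(v_r² + v_t²) = √(87.27² + 99.068²) = √17430.5 = 132.02 km/s.

132 km/s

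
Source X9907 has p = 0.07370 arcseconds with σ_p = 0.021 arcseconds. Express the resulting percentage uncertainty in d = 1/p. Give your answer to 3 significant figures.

For d = 1/p, |σ_d/d| = |σ_p/p|.
σ_p/p = 0.021 / 0.07370 = 0.28494 = 28.494%.

28.5%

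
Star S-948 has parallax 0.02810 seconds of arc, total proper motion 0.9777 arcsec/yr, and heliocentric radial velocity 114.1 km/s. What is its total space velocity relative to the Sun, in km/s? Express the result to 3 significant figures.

201 km/s

d = 1/p = 1/0.02810″ = 35.587 pc.
v_t = 4.740 μ d = 4.740 × 0.9777 × 35.587 = 164.92 km/s.
v = √(v_r² + v_t²) = √(114.1² + 164.92²) = √40217.4 = 200.54 km/s.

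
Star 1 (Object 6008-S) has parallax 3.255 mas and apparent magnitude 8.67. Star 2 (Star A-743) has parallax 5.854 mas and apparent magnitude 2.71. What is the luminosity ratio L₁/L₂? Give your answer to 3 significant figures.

L₁/L₂ = 0.0134

d₁ = 1/p₁ = 1/0.003255″ = 307.22 pc; d₂ = 1/p₂ = 1/0.005854″ = 170.82 pc.
M₁ = m₁ − 5 log₁₀ d₁ + 5 = 8.67 − 12.4372 + 5 = 1.2328.
M₂ = 2.71 − 11.1627 + 5 = -3.4527.
L₁/L₂ = 10^(0.4(M₂ − M₁)) = 10^(0.4 × (-4.6855)) = 10^(-1.87420) = 0.01336.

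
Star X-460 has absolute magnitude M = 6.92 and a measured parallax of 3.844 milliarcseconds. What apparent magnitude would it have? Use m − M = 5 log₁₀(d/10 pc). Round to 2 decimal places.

m = 14.00

d = 1/p = 1/0.003844″ = 260.15 pc.
m − M = 5 log₁₀ d − 5 = 5 log₁₀(260.15) − 5 = 12.0761 − 5 = 7.0761.
m = M + (m − M) = 6.92 + 7.0761 = 14.00.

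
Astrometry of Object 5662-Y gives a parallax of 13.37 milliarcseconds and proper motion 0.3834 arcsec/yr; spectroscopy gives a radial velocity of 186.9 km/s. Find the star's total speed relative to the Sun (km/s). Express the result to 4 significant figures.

d = 1/p = 1/0.01337″ = 74.794 pc.
v_t = 4.740 μ d = 4.740 × 0.3834 × 74.794 = 135.92 km/s.
v = √(v_r² + v_t²) = √(186.9² + 135.92²) = √53405.9 = 231.1 km/s.

231.1 km/s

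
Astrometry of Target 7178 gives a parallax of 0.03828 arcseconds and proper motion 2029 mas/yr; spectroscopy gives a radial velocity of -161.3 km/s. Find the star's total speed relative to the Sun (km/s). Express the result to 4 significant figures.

298.6 km/s

d = 1/p = 1/0.03828″ = 26.123 pc.
μ = 2029 mas/yr = 2.029 ″/yr.
v_t = 4.740 μ d = 4.740 × 2.029 × 26.123 = 251.24 km/s.
v = √(v_r² + v_t²) = √((-161.3)² + 251.24²) = √89139.2 = 298.56 km/s.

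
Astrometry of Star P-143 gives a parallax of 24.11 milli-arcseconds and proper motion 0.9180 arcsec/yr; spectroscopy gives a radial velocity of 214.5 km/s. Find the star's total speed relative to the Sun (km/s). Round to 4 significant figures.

280.3 km/s

d = 1/p = 1/0.02411″ = 41.477 pc.
v_t = 4.740 μ d = 4.740 × 0.9180 × 41.477 = 180.48 km/s.
v = √(v_r² + v_t²) = √(214.5² + 180.48²) = √78583.3 = 280.33 km/s.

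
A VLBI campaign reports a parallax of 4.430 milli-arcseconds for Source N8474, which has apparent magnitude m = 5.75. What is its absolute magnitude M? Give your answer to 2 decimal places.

M = -1.02

d = 1/p = 1/0.004430″ = 225.73 pc.
m − M = 5 log₁₀(225.73) − 5 = 11.7679 − 5 = 6.7679.
M = m − (m − M) = 5.75 − 6.7679 = -1.02.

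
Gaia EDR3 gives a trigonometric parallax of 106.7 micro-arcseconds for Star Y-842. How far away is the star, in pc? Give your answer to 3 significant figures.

9370 pc

p = 106.7 micro-arcseconds = 0.0001067 arcsec.
d = 1/p = 1/0.0001067 = 9372.1 pc.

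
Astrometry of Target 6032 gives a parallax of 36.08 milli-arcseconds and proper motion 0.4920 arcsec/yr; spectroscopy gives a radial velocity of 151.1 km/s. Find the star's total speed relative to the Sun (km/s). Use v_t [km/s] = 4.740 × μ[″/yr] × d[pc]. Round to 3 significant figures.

d = 1/p = 1/0.03608″ = 27.716 pc.
v_t = 4.740 μ d = 4.740 × 0.4920 × 27.716 = 64.636 km/s.
v = √(v_r² + v_t²) = √(151.1² + 64.636²) = √27009 = 164.34 km/s.

164 km/s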